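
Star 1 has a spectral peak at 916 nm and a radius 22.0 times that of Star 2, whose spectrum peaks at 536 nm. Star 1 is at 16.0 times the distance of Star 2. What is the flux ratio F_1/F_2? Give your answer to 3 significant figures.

0.222

Wien's law: T_1/T_2 = λ_2/λ_1 = 536/916 = 0.5852.
L_1/L_2 = (R_1/R_2)²(T_1/T_2)⁴ = (22.0)²(0.5852)⁴ = 56.74.
F_1/F_2 = (L_1/L_2)/(d_1/d_2)² = 56.74/(16.0)² = 0.2217.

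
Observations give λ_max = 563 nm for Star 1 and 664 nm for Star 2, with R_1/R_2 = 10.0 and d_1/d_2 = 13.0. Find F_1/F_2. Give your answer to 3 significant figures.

Wien's law: T_1/T_2 = λ_2/λ_1 = 664/563 = 1.179.
L_1/L_2 = (R_1/R_2)²(T_1/T_2)⁴ = (10.0)²(1.179)⁴ = 193.5.
F_1/F_2 = (L_1/L_2)/(d_1/d_2)² = 193.5/(13.0)² = 1.145.

1.14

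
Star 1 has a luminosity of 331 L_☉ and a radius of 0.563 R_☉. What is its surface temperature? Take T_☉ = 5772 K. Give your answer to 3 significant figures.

T/T_☉ = (L/L_☉)^(1/4) / (R/R_☉)^(1/2)
T = 5772 × (331)^(1/4) / √(0.563) = 5772 × 4.265 / 0.7503 = 3.281×10^4 K.

3.28×10^4 K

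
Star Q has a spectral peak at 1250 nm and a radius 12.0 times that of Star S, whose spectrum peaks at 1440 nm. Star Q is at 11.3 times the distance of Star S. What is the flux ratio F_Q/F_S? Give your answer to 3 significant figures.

Wien's law: T_Q/T_S = λ_S/λ_Q = 1440/1250 = 1.152.
L_Q/L_S = (R_Q/R_S)²(T_Q/T_S)⁴ = (12.0)²(1.152)⁴ = 253.6.
F_Q/F_S = (L_Q/L_S)/(d_Q/d_S)² = 253.6/(11.3)² = 1.986.

1.99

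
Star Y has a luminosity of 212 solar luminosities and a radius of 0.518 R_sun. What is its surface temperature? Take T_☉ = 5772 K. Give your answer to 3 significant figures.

T/T_☉ = (L/L_☉)^(1/4) / (R/R_☉)^(1/2)
T = 5772 × (212)^(1/4) / √(0.518) = 5772 × 3.816 / 0.7197 = 3.060×10^4 K.

3.06×10^4 K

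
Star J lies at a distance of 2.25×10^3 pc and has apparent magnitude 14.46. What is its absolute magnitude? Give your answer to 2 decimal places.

M = m − 5 log₁₀(d/10 pc) = 14.46 − 5 log₁₀(2.25×10^3/10)
  = 14.46 − 5 × 2.352 = 14.46 − 11.76 = 2.70.

2.70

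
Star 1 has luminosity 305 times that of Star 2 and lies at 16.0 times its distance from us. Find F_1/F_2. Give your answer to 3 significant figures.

1.19

F = L/(4πd²), so F_1/F_2 = (L_1/L_2) / (d_1/d_2)²
= 305 / (16.0)² = 305 / 256.0 = 1.191.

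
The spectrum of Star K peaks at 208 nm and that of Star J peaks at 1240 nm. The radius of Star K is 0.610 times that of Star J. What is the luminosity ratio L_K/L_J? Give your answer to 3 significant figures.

470

Wien's law gives T ∝ 1/λ_max, so T_K/T_J = λ_J/λ_K = 1240/208 = 5.962.
Then L ∝ R²T⁴ gives L_K/L_J = (0.610)² × (5.962)⁴ = 0.3721 × 1263 = 470.0.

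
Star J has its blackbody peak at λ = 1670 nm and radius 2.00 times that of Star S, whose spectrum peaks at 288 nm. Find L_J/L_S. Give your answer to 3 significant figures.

Wien's law gives T ∝ 1/λ_max, so T_J/T_S = λ_S/λ_J = 288/1670 = 0.1725.
Then L ∝ R²T⁴ gives L_J/L_S = (2.00)² × (0.1725)⁴ = 4.000 × 8.845×10^-4 = 0.003538.

0.00354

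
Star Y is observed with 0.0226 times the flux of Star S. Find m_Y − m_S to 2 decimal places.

m_Y − m_S = −2.5 log₁₀(F_Y/F_S) = −2.5 log₁₀(0.0226) = −2.5 × (-1.646) = 4.115.

4.11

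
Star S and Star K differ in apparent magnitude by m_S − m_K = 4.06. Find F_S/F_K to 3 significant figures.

0.0238

F_S/F_K = 10^(−(m_S − m_K)/2.5) = 10^(-4.06/2.5) = 10^-1.624 = 0.02377.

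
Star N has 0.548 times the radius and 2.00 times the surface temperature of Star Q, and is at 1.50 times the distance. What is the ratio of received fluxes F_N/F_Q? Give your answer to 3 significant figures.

L_N/L_Q = (R_N/R_Q)²(T_N/T_Q)⁴ = (0.548)² × (2.00)⁴ = 4.805.
F_N/F_Q = (L_N/L_Q)/(d_N/d_Q)² = 4.805 / (1.50)² = 2.135.

2.14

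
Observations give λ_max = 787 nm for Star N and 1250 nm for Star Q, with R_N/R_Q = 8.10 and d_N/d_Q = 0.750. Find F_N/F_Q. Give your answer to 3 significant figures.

742

Wien's law: T_N/T_Q = λ_Q/λ_N = 1250/787 = 1.588.
L_N/L_Q = (R_N/R_Q)²(T_N/T_Q)⁴ = (8.10)²(1.588)⁴ = 417.6.
F_N/F_Q = (L_N/L_Q)/(d_N/d_Q)² = 417.6/(0.750)² = 742.3.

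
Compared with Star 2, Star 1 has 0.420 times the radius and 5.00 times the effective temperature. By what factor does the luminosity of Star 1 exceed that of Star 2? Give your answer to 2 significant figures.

1.1×10^2

From the Stefan–Boltzmann law, L ∝ R²T⁴, so
L_1/L_2 = (R_1/R_2)² (T_1/T_2)⁴ = (0.420)² × (5.00)⁴ = 0.1764 × 625.0 = 110.2.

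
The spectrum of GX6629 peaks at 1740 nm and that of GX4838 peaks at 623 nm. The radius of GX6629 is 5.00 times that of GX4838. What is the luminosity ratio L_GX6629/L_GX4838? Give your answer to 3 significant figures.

Wien's law gives T ∝ 1/λ_max, so T_GX6629/T_GX4838 = λ_GX4838/λ_GX6629 = 623/1740 = 0.3580.
Then L ∝ R²T⁴ gives L_GX6629/L_GX4838 = (5.00)² × (0.3580)⁴ = 25.00 × 0.01643 = 0.4109.

0.411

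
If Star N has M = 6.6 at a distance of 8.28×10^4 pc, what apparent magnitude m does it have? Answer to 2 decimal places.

26.19

m = M + 5 log₁₀(d/10 pc) = 6.6 + 5 log₁₀(8.28×10^4/10)
  = 6.6 + 5 × 3.918 = 6.6 + 19.59 = 26.19.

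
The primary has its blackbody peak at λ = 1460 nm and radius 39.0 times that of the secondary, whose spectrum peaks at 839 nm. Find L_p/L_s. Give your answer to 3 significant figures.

166

Wien's law gives T ∝ 1/λ_max, so T_p/T_s = λ_s/λ_p = 839/1460 = 0.5747.
Then L ∝ R²T⁴ gives L_p/L_s = (39.0)² × (0.5747)⁴ = 1521 × 0.1091 = 165.9.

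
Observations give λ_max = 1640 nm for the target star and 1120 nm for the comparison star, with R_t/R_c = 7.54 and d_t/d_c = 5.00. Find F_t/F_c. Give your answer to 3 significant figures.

Wien's law: T_t/T_c = λ_c/λ_t = 1120/1640 = 0.6829.
L_t/L_c = (R_t/R_c)²(T_t/T_c)⁴ = (7.54)²(0.6829)⁴ = 12.37.
F_t/F_c = (L_t/L_c)/(d_t/d_c)² = 12.37/(5.00)² = 0.4947.

0.495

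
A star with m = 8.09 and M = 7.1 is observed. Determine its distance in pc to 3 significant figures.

m − M = 5 log₁₀(d/10 pc)
8.09 − (7.1) = 0.99 = 5 log₁₀(d/10)
d = 10 × 10^(0.99/5) = 10 × 10^0.198 = 15.78 pc.

15.8 pc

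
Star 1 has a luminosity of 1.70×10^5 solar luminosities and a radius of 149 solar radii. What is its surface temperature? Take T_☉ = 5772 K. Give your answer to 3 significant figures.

T/T_☉ = (L/L_☉)^(1/4) / (R/R_☉)^(1/2)
T = 5772 × (1.70×10^5)^(1/4) / √(149) = 5772 × 20.31 / 12.21 = 9602 K.

9.60×10^3 K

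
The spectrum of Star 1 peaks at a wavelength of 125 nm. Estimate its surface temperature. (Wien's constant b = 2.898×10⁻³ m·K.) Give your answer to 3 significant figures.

T = b/λ_max = 2.898×10⁻³ / (125×10⁻⁹) = 2.318×10^4 K.

2.32×10^4 K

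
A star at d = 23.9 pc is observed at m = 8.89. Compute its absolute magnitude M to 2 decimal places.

7.00

M = m − 5 log₁₀(d/10 pc) = 8.89 − 5 log₁₀(23.9/10)
  = 8.89 − 5 × 0.378 = 8.89 − 1.89 = 7.00.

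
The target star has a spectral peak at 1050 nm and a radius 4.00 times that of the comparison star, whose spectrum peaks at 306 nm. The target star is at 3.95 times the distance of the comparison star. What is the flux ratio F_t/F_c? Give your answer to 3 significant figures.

Wien's law: T_t/T_c = λ_c/λ_t = 306/1050 = 0.2914.
L_t/L_c = (R_t/R_c)²(T_t/T_c)⁴ = (4.00)²(0.2914)⁴ = 0.1154.
F_t/F_c = (L_t/L_c)/(d_t/d_c)² = 0.1154/(3.95)² = 0.007397.

0.00740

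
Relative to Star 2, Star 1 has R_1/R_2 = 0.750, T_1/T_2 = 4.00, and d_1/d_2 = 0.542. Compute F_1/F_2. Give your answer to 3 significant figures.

490

L_1/L_2 = (R_1/R_2)²(T_1/T_2)⁴ = (0.750)² × (4.00)⁴ = 144.0.
F_1/F_2 = (L_1/L_2)/(d_1/d_2)² = 144.0 / (0.542)² = 490.2.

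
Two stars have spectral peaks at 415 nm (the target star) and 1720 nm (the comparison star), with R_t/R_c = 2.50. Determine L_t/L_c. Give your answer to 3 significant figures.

1.84×10^3

Wien's law gives T ∝ 1/λ_max, so T_t/T_c = λ_c/λ_t = 1720/415 = 4.145.
Then L ∝ R²T⁴ gives L_t/L_c = (2.50)² × (4.145)⁴ = 6.250 × 295.1 = 1844.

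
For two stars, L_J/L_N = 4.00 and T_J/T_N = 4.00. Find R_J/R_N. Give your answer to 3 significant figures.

0.125

L ∝ R²T⁴ gives R ∝ √L / T², so
R_J/R_N = √(4.00) / (4.00)² = 2.000 / 16.00 = 0.1250.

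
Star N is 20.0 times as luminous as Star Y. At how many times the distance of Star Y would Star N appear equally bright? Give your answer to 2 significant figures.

Equal flux requires L_N/d_N² = L_Y/d_Y², so d_N/d_Y = √(L_N/L_Y)
= √(20.0) = 4.472.

4.5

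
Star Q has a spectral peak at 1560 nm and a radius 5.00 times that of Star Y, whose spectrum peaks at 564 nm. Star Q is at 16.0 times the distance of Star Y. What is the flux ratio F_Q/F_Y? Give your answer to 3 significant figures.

Wien's law: T_Q/T_Y = λ_Y/λ_Q = 564/1560 = 0.3615.
L_Q/L_Y = (R_Q/R_Y)²(T_Q/T_Y)⁴ = (5.00)²(0.3615)⁴ = 0.4271.
F_Q/F_Y = (L_Q/L_Y)/(d_Q/d_Y)² = 0.4271/(16.0)² = 0.001668.

0.00167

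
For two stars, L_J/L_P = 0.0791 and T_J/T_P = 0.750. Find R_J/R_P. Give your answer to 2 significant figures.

L ∝ R²T⁴ gives R ∝ √L / T², so
R_J/R_P = √(0.0791) / (0.750)² = 0.2812 / 0.5625 = 0.5000.

0.50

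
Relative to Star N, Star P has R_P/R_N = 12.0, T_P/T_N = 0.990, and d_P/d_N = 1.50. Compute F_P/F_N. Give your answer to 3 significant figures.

L_P/L_N = (R_P/R_N)²(T_P/T_N)⁴ = (12.0)² × (0.990)⁴ = 138.3.
F_P/F_N = (L_P/L_N)/(d_P/d_N)² = 138.3 / (1.50)² = 61.48.

61.5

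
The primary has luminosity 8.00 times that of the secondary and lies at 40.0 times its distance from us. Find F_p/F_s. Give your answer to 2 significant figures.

F = L/(4πd²), so F_p/F_s = (L_p/L_s) / (d_p/d_s)²
= 8.00 / (40.0)² = 8.00 / 1600 = 0.005000.

0.0050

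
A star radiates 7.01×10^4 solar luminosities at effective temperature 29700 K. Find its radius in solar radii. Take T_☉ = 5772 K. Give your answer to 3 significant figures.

R/R_☉ = √(L/L_☉) / (T/T_☉)² = √(7.01×10^4) / (5.146)²
       = 264.8 / 26.48 = 10.00.

10.0 solar radii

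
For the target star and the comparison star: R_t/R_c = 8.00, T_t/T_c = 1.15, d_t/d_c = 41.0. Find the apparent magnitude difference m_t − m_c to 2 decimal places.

L_t/L_c = (8.00)²(1.15)⁴ = 111.9.
F_t/F_c = (L_t/L_c)/(d_t/d_c)² = 111.9/1681 = 0.06659.
m_t − m_c = −2.5 log₁₀(0.06659) = 2.94.

2.94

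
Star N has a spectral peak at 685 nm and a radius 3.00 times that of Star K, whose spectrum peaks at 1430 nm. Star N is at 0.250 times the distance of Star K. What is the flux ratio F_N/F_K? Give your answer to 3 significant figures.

Wien's law: T_N/T_K = λ_K/λ_N = 1430/685 = 2.088.
L_N/L_K = (R_N/R_K)²(T_N/T_K)⁴ = (3.00)²(2.088)⁴ = 170.9.
F_N/F_K = (L_N/L_K)/(d_N/d_K)² = 170.9/(0.250)² = 2735.

2.73×10^3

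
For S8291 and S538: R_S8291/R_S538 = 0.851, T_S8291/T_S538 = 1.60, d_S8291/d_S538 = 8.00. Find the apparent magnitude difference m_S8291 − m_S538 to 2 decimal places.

L_S8291/L_S538 = (0.851)²(1.60)⁴ = 4.746.
F_S8291/F_S538 = (L_S8291/L_S538)/(d_S8291/d_S538)² = 4.746/64.00 = 0.07416.
m_S8291 − m_S538 = −2.5 log₁₀(0.07416) = 2.82.

2.82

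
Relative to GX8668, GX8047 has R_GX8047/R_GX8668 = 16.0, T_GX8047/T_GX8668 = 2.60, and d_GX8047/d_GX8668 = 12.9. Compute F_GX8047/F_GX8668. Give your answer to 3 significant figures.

L_GX8047/L_GX8668 = (R_GX8047/R_GX8668)²(T_GX8047/T_GX8668)⁴ = (16.0)² × (2.60)⁴ = 1.170×10^4.
F_GX8047/F_GX8668 = (L_GX8047/L_GX8668)/(d_GX8047/d_GX8668)² = 1.170×10^4 / (12.9)² = 70.30.

70.3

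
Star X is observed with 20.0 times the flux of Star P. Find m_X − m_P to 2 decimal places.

m_X − m_P = −2.5 log₁₀(F_X/F_P) = −2.5 log₁₀(20.0) = −2.5 × (1.301) = -3.253.

-3.25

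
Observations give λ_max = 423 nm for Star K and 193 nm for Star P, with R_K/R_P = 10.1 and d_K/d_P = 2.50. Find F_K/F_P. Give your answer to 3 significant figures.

0.707

Wien's law: T_K/T_P = λ_P/λ_K = 193/423 = 0.4563.
L_K/L_P = (R_K/R_P)²(T_K/T_P)⁴ = (10.1)²(0.4563)⁴ = 4.421.
F_K/F_P = (L_K/L_P)/(d_K/d_P)² = 4.421/(2.50)² = 0.7073.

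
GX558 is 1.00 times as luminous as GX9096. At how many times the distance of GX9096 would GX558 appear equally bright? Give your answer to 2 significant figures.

1.0

Equal flux requires L_GX558/d_GX558² = L_GX9096/d_GX9096², so d_GX558/d_GX9096 = √(L_GX558/L_GX9096)
= √(1.00) = 1.000.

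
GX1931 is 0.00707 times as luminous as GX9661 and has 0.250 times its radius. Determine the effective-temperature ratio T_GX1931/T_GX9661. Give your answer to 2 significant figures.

0.58

L ∝ R²T⁴ gives T ∝ (L/R²)^(1/4), so
T_GX1931/T_GX9661 = (0.00707 / 0.250²)^(1/4) = (0.1131)^(1/4) = 0.5799.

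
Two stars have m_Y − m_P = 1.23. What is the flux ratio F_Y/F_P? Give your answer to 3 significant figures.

F_Y/F_P = 10^(−(m_Y − m_P)/2.5) = 10^(-1.23/2.5) = 10^-0.492 = 0.3221.

0.322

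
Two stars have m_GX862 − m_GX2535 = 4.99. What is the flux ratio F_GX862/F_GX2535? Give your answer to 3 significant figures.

F_GX862/F_GX2535 = 10^(−(m_GX862 − m_GX2535)/2.5) = 10^(-4.99/2.5) = 10^-1.996 = 0.01009.

0.0101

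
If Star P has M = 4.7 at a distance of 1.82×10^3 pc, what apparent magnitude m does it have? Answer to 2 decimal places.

16.00

m = M + 5 log₁₀(d/10 pc) = 4.7 + 5 log₁₀(1.82×10^3/10)
  = 4.7 + 5 × 2.260 = 4.7 + 11.30 = 16.00.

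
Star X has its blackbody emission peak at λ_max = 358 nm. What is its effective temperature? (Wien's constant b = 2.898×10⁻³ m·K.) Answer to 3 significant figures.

8.09×10^3 K

T = b/λ_max = 2.898×10⁻³ / (358×10⁻⁹) = 8095 K.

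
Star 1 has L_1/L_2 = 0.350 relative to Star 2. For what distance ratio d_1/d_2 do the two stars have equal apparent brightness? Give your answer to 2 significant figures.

Equal flux requires L_1/d_1² = L_2/d_2², so d_1/d_2 = √(L_1/L_2)
= √(0.350) = 0.5916.

0.59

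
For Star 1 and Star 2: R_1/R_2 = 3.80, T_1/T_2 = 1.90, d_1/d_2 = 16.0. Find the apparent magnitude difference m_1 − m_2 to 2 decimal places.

0.33

L_1/L_2 = (3.80)²(1.90)⁴ = 188.2.
F_1/F_2 = (L_1/L_2)/(d_1/d_2)² = 188.2/256.0 = 0.7351.
m_1 − m_2 = −2.5 log₁₀(0.7351) = 0.33.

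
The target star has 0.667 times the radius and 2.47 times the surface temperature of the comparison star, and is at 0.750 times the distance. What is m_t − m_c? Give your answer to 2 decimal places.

L_t/L_c = (0.667)²(2.47)⁴ = 16.56.
F_t/F_c = (L_t/L_c)/(d_t/d_c)² = 16.56/0.5625 = 29.44.
m_t − m_c = −2.5 log₁₀(29.44) = -3.67.

-3.67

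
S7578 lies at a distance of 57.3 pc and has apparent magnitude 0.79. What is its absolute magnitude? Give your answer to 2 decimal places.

-3.00

M = m − 5 log₁₀(d/10 pc) = 0.79 − 5 log₁₀(57.3/10)
  = 0.79 − 5 × 0.758 = 0.79 − 3.79 = -3.00.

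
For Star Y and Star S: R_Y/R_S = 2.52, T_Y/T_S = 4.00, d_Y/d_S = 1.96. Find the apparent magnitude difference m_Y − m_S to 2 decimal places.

-6.57

L_Y/L_S = (2.52)²(4.00)⁴ = 1626.
F_Y/F_S = (L_Y/L_S)/(d_Y/d_S)² = 1626/3.842 = 423.2.
m_Y − m_S = −2.5 log₁₀(423.2) = -6.57.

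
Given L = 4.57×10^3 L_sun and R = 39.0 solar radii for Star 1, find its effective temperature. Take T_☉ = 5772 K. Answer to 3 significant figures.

T/T_☉ = (L/L_☉)^(1/4) / (R/R_☉)^(1/2)
T = 5772 × (4.57×10^3)^(1/4) / √(39.0) = 5772 × 8.222 / 6.245 = 7599 K.

7.60×10^3 K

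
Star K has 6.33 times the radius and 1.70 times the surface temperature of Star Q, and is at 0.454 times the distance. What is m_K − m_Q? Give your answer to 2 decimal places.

L_K/L_Q = (6.33)²(1.70)⁴ = 334.7.
F_K/F_Q = (L_K/L_Q)/(d_K/d_Q)² = 334.7/0.2061 = 1624.
m_K − m_Q = −2.5 log₁₀(1624) = -8.03.

-8.03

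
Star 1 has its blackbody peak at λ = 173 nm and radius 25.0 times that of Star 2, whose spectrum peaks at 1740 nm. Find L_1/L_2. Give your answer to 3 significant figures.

Wien's law gives T ∝ 1/λ_max, so T_1/T_2 = λ_2/λ_1 = 1740/173 = 10.06.
Then L ∝ R²T⁴ gives L_1/L_2 = (25.0)² × (10.06)⁴ = 625.0 × 1.023×10^4 = 6.396×10^6.

6.40×10^6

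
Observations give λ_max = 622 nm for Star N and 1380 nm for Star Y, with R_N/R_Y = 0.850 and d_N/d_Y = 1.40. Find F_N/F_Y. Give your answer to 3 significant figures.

Wien's law: T_N/T_Y = λ_Y/λ_N = 1380/622 = 2.219.
L_N/L_Y = (R_N/R_Y)²(T_N/T_Y)⁴ = (0.850)²(2.219)⁴ = 17.51.
F_N/F_Y = (L_N/L_Y)/(d_N/d_Y)² = 17.51/(1.40)² = 8.932.

8.93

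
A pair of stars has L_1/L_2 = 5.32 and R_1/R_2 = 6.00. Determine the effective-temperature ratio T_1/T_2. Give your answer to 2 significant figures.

L ∝ R²T⁴ gives T ∝ (L/R²)^(1/4), so
T_1/T_2 = (5.32 / 6.00²)^(1/4) = (0.1478)^(1/4) = 0.6200.

0.62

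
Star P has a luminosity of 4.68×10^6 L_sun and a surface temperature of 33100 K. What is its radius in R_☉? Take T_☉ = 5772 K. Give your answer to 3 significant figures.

R/R_☉ = √(L/L_☉) / (T/T_☉)² = √(4.68×10^6) / (5.735)²
       = 2163 / 32.89 = 65.78.

65.8 R_☉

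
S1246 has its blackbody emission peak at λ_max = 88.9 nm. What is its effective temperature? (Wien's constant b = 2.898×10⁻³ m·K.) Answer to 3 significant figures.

T = b/λ_max = 2.898×10⁻³ / (88.9×10⁻⁹) = 3.260×10^4 K.

3.26×10^4 K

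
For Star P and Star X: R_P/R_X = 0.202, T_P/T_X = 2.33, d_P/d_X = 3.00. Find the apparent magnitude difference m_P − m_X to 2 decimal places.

L_P/L_X = (0.202)²(2.33)⁴ = 1.203.
F_P/F_X = (L_P/L_X)/(d_P/d_X)² = 1.203/9.000 = 0.1336.
m_P − m_X = −2.5 log₁₀(0.1336) = 2.19.

2.19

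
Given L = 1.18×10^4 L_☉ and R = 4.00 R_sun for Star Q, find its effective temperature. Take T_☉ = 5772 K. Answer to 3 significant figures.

T/T_☉ = (L/L_☉)^(1/4) / (R/R_☉)^(1/2)
T = 5772 × (1.18×10^4)^(1/4) / √(4.00) = 5772 × 10.42 / 2.000 = 3.008×10^4 K.

3.01×10^4 K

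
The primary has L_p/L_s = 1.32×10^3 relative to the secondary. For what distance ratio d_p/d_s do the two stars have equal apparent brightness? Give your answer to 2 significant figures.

36

Equal flux requires L_p/d_p² = L_s/d_s², so d_p/d_s = √(L_p/L_s)
= √(1.32×10^3) = 36.33.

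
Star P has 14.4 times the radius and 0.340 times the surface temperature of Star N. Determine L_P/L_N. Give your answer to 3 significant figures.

2.77

From the Stefan–Boltzmann law, L ∝ R²T⁴, so
L_P/L_N = (R_P/R_N)² (T_P/T_N)⁴ = (14.4)² × (0.340)⁴ = 207.4 × 0.01336 = 2.771.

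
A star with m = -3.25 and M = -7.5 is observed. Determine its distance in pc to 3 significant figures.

70.8 pc

m − M = 5 log₁₀(d/10 pc)
-3.25 − (-7.5) = 4.25 = 5 log₁₀(d/10)
d = 10 × 10^(4.25/5) = 10 × 10^0.850 = 70.79 pc.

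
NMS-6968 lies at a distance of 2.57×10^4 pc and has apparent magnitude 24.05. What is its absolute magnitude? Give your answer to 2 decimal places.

M = m − 5 log₁₀(d/10 pc) = 24.05 − 5 log₁₀(2.57×10^4/10)
  = 24.05 − 5 × 3.410 = 24.05 − 17.05 = 7.00.

7.00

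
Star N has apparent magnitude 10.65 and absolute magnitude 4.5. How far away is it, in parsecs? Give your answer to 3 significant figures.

170 pc

m − M = 5 log₁₀(d/10 pc)
10.65 − (4.5) = 6.15 = 5 log₁₀(d/10)
d = 10 × 10^(6.15/5) = 10 × 10^1.230 = 169.8 pc.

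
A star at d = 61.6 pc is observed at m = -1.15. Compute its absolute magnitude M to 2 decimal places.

-5.10

M = m − 5 log₁₀(d/10 pc) = -1.15 − 5 log₁₀(61.6/10)
  = -1.15 − 5 × 0.790 = -1.15 − 3.95 = -5.10.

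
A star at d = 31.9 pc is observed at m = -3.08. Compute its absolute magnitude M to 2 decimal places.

M = m − 5 log₁₀(d/10 pc) = -3.08 − 5 log₁₀(31.9/10)
  = -3.08 − 5 × 0.504 = -3.08 − 2.52 = -5.60.

-5.60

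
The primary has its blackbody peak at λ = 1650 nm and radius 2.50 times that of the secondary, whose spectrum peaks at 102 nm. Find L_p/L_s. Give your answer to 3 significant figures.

9.13×10^-5

Wien's law gives T ∝ 1/λ_max, so T_p/T_s = λ_s/λ_p = 102/1650 = 0.06182.
Then L ∝ R²T⁴ gives L_p/L_s = (2.50)² × (0.06182)⁴ = 6.250 × 1.460×10^-5 = 9.127×10^-5.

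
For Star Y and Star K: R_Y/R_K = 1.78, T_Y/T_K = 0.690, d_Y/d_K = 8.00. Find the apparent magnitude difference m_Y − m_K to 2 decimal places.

L_Y/L_K = (1.78)²(0.690)⁴ = 0.7182.
F_Y/F_K = (L_Y/L_K)/(d_Y/d_K)² = 0.7182/64.00 = 0.01122.
m_Y − m_K = −2.5 log₁₀(0.01122) = 4.87.

4.87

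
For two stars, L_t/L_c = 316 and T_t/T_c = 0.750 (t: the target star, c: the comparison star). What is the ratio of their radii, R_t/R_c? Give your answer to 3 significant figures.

L ∝ R²T⁴ gives R ∝ √L / T², so
R_t/R_c = √(316) / (0.750)² = 17.78 / 0.5625 = 31.60.

31.6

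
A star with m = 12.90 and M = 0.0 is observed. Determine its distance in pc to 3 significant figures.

m − M = 5 log₁₀(d/10 pc)
12.90 − (0.0) = 12.90 = 5 log₁₀(d/10)
d = 10 × 10^(12.90/5) = 10 × 10^2.580 = 3802 pc.

3.80×10^3 pc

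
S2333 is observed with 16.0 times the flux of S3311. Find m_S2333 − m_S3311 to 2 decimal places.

-3.01

m_S2333 − m_S3311 = −2.5 log₁₀(F_S2333/F_S3311) = −2.5 log₁₀(16.0) = −2.5 × (1.204) = -3.010.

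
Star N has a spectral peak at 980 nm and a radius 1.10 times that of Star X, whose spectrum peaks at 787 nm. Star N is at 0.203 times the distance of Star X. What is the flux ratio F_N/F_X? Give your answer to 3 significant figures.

12.2

Wien's law: T_N/T_X = λ_X/λ_N = 787/980 = 0.8031.
L_N/L_X = (R_N/R_X)²(T_N/T_X)⁴ = (1.10)²(0.8031)⁴ = 0.5032.
F_N/F_X = (L_N/L_X)/(d_N/d_X)² = 0.5032/(0.203)² = 12.21.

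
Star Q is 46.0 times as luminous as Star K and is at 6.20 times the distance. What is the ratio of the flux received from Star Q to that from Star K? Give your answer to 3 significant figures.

F = L/(4πd²), so F_Q/F_K = (L_Q/L_K) / (d_Q/d_K)²
= 46.0 / (6.20)² = 46.0 / 38.44 = 1.197.

1.20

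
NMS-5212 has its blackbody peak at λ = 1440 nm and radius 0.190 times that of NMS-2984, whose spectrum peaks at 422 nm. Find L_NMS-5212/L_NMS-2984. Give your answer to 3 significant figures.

2.66×10^-4

Wien's law gives T ∝ 1/λ_max, so T_NMS-5212/T_NMS-2984 = λ_NMS-2984/λ_NMS-5212 = 422/1440 = 0.2931.
Then L ∝ R²T⁴ gives L_NMS-5212/L_NMS-2984 = (0.190)² × (0.2931)⁴ = 0.03610 × 0.007376 = 2.663×10^-4.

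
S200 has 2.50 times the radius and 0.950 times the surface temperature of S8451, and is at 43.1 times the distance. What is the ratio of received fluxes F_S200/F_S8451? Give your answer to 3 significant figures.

0.00274

L_S200/L_S8451 = (R_S200/R_S8451)²(T_S200/T_S8451)⁴ = (2.50)² × (0.950)⁴ = 5.091.
F_S200/F_S8451 = (L_S200/L_S8451)/(d_S200/d_S8451)² = 5.091 / (43.1)² = 0.002740.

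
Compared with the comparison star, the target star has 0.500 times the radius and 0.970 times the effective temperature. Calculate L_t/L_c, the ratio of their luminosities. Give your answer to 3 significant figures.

From the Stefan–Boltzmann law, L ∝ R²T⁴, so
L_t/L_c = (R_t/R_c)² (T_t/T_c)⁴ = (0.500)² × (0.970)⁴ = 0.2500 × 0.8853 = 0.2213.

0.221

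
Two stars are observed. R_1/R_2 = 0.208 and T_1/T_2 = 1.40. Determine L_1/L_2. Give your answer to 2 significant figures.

0.17

From the Stefan–Boltzmann law, L ∝ R²T⁴, so
L_1/L_2 = (R_1/R_2)² (T_1/T_2)⁴ = (0.208)² × (1.40)⁴ = 0.04326 × 3.842 = 0.1662.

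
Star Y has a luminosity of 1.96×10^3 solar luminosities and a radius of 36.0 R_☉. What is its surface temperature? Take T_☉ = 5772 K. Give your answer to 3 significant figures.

6.40×10^3 K

T/T_☉ = (L/L_☉)^(1/4) / (R/R_☉)^(1/2)
T = 5772 × (1.96×10^3)^(1/4) / √(36.0) = 5772 × 6.654 / 6.000 = 6401 K.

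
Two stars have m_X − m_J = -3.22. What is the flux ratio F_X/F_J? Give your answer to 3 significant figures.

F_X/F_J = 10^(−(m_X − m_J)/2.5) = 10^(3.22/2.5) = 10^1.288 = 19.41.

19.4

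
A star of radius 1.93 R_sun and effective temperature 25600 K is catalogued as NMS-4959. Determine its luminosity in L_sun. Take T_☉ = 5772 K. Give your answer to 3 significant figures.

L/L_☉ = (R/R_☉)² (T/T_☉)⁴ = (1.93)² × (25600/5772)⁴
       = 3.725 × (4.435)⁴ = 3.725 × 386.9 = 1441.

1.44×10^3 L_sun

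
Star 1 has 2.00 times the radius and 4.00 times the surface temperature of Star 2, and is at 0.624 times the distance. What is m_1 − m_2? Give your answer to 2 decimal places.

L_1/L_2 = (2.00)²(4.00)⁴ = 1024.
F_1/F_2 = (L_1/L_2)/(d_1/d_2)² = 1024/0.3894 = 2630.
m_1 − m_2 = −2.5 log₁₀(2630) = -8.55.

-8.55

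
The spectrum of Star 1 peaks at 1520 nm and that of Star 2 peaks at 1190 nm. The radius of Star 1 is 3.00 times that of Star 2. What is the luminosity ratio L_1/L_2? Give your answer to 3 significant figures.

Wien's law gives T ∝ 1/λ_max, so T_1/T_2 = λ_2/λ_1 = 1190/1520 = 0.7829.
Then L ∝ R²T⁴ gives L_1/L_2 = (3.00)² × (0.7829)⁴ = 9.000 × 0.3757 = 3.381.

3.38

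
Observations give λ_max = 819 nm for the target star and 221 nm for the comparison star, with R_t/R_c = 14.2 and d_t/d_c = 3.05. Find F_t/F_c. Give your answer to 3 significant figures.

Wien's law: T_t/T_c = λ_c/λ_t = 221/819 = 0.2698.
L_t/L_c = (R_t/R_c)²(T_t/T_c)⁴ = (14.2)²(0.2698)⁴ = 1.069.
F_t/F_c = (L_t/L_c)/(d_t/d_c)² = 1.069/(3.05)² = 0.1149.

0.115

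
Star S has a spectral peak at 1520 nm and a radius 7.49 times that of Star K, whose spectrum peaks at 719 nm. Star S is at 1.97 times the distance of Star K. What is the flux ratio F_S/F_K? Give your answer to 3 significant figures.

0.724

Wien's law: T_S/T_K = λ_K/λ_S = 719/1520 = 0.4730.
L_S/L_K = (R_S/R_K)²(T_S/T_K)⁴ = (7.49)²(0.4730)⁴ = 2.809.
F_S/F_K = (L_S/L_K)/(d_S/d_K)² = 2.809/(1.97)² = 0.7237.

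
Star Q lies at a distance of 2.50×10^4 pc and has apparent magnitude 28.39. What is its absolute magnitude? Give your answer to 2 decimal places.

M = m − 5 log₁₀(d/10 pc) = 28.39 − 5 log₁₀(2.50×10^4/10)
  = 28.39 − 5 × 3.398 = 28.39 − 16.99 = 11.40.

11.40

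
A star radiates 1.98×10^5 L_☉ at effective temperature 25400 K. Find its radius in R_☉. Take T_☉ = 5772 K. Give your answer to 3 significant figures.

23.0 R_☉

R/R_☉ = √(L/L_☉) / (T/T_☉)² = √(1.98×10^5) / (4.401)²
       = 445.0 / 19.36 = 22.98.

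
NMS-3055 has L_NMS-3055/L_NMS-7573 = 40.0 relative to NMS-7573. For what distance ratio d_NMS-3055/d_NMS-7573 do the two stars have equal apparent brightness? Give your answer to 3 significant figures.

Equal flux requires L_NMS-3055/d_NMS-3055² = L_NMS-7573/d_NMS-7573², so d_NMS-3055/d_NMS-7573 = √(L_NMS-3055/L_NMS-7573)
= √(40.0) = 6.325.

6.32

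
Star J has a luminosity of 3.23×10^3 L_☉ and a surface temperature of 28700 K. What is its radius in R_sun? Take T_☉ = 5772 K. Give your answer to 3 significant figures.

2.30 R_sun

R/R_☉ = √(L/L_☉) / (T/T_☉)² = √(3.23×10^3) / (4.972)²
       = 56.83 / 24.72 = 2.299.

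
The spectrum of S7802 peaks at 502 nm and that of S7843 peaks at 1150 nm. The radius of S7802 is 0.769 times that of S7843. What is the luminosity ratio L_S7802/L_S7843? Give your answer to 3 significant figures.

Wien's law gives T ∝ 1/λ_max, so T_S7802/T_S7843 = λ_S7843/λ_S7802 = 1150/502 = 2.291.
Then L ∝ R²T⁴ gives L_S7802/L_S7843 = (0.769)² × (2.291)⁴ = 0.5914 × 27.54 = 16.29.

16.3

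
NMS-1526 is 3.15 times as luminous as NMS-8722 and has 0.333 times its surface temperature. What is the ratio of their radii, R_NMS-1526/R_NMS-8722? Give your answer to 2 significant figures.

16

L ∝ R²T⁴ gives R ∝ √L / T², so
R_NMS-1526/R_NMS-8722 = √(3.15) / (0.333)² = 1.775 / 0.1109 = 16.01.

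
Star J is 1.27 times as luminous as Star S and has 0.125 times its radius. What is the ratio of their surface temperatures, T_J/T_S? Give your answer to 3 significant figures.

L ∝ R²T⁴ gives T ∝ (L/R²)^(1/4), so
T_J/T_S = (1.27 / 0.125²)^(1/4) = (81.28)^(1/4) = 3.003.

3.00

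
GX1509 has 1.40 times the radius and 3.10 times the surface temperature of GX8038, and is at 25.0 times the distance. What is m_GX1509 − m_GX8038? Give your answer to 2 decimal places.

1.35

L_GX1509/L_GX8038 = (1.40)²(3.10)⁴ = 181.0.
F_GX1509/F_GX8038 = (L_GX1509/L_GX8038)/(d_GX1509/d_GX8038)² = 181.0/625.0 = 0.2896.
m_GX1509 − m_GX8038 = −2.5 log₁₀(0.2896) = 1.35.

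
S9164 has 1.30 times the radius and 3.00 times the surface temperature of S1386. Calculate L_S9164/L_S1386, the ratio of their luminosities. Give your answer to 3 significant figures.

137

From the Stefan–Boltzmann law, L ∝ R²T⁴, so
L_S9164/L_S1386 = (R_S9164/R_S1386)² (T_S9164/T_S1386)⁴ = (1.30)² × (3.00)⁴ = 1.690 × 81.00 = 136.9.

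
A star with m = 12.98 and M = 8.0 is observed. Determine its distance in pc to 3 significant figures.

99.1 pc

m − M = 5 log₁₀(d/10 pc)
12.98 − (8.0) = 4.98 = 5 log₁₀(d/10)
d = 10 × 10^(4.98/5) = 10 × 10^0.996 = 99.08 pc.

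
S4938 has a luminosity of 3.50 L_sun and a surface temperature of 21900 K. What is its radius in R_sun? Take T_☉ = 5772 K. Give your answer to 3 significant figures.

R/R_☉ = √(L/L_☉) / (T/T_☉)² = √(3.50) / (3.794)²
       = 1.871 / 14.40 = 0.1300.

0.130 R_sun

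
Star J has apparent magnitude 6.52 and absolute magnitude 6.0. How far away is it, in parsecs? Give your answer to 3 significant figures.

m − M = 5 log₁₀(d/10 pc)
6.52 − (6.0) = 0.52 = 5 log₁₀(d/10)
d = 10 × 10^(0.52/5) = 10 × 10^0.104 = 12.71 pc.

12.7 pc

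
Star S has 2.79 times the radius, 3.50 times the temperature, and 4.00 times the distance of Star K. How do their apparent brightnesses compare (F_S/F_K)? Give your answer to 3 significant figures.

73.0

L_S/L_K = (R_S/R_K)²(T_S/T_K)⁴ = (2.79)² × (3.50)⁴ = 1168.
F_S/F_K = (L_S/L_K)/(d_S/d_K)² = 1168 / (4.00)² = 73.01.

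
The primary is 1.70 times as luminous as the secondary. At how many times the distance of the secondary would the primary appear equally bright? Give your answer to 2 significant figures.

1.3

Equal flux requires L_p/d_p² = L_s/d_s², so d_p/d_s = √(L_p/L_s)
= √(1.70) = 1.304.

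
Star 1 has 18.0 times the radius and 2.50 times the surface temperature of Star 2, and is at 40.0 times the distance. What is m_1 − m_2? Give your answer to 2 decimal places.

L_1/L_2 = (18.0)²(2.50)⁴ = 1.266×10^4.
F_1/F_2 = (L_1/L_2)/(d_1/d_2)² = 1.266×10^4/1600 = 7.910.
m_1 − m_2 = −2.5 log₁₀(7.910) = -2.25.

-2.25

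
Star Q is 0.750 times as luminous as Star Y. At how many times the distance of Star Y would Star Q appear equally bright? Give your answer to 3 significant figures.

0.866

Equal flux requires L_Q/d_Q² = L_Y/d_Y², so d_Q/d_Y = √(L_Q/L_Y)
= √(0.750) = 0.8660.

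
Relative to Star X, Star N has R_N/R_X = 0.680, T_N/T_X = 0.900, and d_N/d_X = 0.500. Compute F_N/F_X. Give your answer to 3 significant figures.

L_N/L_X = (R_N/R_X)²(T_N/T_X)⁴ = (0.680)² × (0.900)⁴ = 0.3034.
F_N/F_X = (L_N/L_X)/(d_N/d_X)² = 0.3034 / (0.500)² = 1.214.

1.21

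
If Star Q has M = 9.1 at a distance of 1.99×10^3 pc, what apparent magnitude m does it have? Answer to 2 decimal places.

20.59

m = M + 5 log₁₀(d/10 pc) = 9.1 + 5 log₁₀(1.99×10^3/10)
  = 9.1 + 5 × 2.299 = 9.1 + 11.49 = 20.59.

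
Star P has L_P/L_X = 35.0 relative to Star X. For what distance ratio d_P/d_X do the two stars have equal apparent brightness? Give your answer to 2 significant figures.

Equal flux requires L_P/d_P² = L_X/d_X², so d_P/d_X = √(L_P/L_X)
= √(35.0) = 5.916.

5.9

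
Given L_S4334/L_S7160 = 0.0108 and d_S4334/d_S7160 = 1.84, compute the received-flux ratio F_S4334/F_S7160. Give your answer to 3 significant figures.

F = L/(4πd²), so F_S4334/F_S7160 = (L_S4334/L_S7160) / (d_S4334/d_S7160)²
= 0.0108 / (1.84)² = 0.0108 / 3.386 = 0.003190.

0.00319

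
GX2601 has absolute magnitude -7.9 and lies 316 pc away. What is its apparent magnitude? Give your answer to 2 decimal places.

m = M + 5 log₁₀(d/10 pc) = -7.9 + 5 log₁₀(316/10)
  = -7.9 + 5 × 1.500 = -7.9 + 7.50 = -0.40.

-0.40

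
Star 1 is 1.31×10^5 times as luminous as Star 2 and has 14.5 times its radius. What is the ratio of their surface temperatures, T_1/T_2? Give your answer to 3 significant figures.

5.00

L ∝ R²T⁴ gives T ∝ (L/R²)^(1/4), so
T_1/T_2 = (1.31×10^5 / 14.5²)^(1/4) = (623.1)^(1/4) = 4.996.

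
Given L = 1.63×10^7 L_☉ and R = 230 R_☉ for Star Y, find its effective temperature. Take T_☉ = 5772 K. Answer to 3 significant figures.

T/T_☉ = (L/L_☉)^(1/4) / (R/R_☉)^(1/2)
T = 5772 × (1.63×10^7)^(1/4) / √(230) = 5772 × 63.54 / 15.17 = 2.418×10^4 K.

2.42×10^4 K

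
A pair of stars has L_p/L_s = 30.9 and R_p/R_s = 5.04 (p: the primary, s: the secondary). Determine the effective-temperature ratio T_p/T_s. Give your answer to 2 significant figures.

L ∝ R²T⁴ gives T ∝ (L/R²)^(1/4), so
T_p/T_s = (30.9 / 5.04²)^(1/4) = (1.216)^(1/4) = 1.050.

1.1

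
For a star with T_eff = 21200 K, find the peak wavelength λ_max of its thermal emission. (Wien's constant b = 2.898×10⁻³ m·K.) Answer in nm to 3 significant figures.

137 nm

λ_max = b/T = 2.898×10⁻³ / 21200 = 1.37×10^-7 m = 136.7 nm.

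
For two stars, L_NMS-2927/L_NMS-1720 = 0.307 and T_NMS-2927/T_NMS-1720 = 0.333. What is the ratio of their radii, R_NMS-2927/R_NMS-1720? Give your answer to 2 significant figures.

L ∝ R²T⁴ gives R ∝ √L / T², so
R_NMS-2927/R_NMS-1720 = √(0.307) / (0.333)² = 0.5541 / 0.1109 = 4.997.

5.0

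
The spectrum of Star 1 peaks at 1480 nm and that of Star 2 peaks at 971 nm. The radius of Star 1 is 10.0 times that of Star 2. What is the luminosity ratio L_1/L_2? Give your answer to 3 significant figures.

Wien's law gives T ∝ 1/λ_max, so T_1/T_2 = λ_2/λ_1 = 971/1480 = 0.6561.
Then L ∝ R²T⁴ gives L_1/L_2 = (10.0)² × (0.6561)⁴ = 100.0 × 0.1853 = 18.53.

18.5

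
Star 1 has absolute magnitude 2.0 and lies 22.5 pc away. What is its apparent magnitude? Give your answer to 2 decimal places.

m = M + 5 log₁₀(d/10 pc) = 2.0 + 5 log₁₀(22.5/10)
  = 2.0 + 5 × 0.352 = 2.0 + 1.76 = 3.76.

3.76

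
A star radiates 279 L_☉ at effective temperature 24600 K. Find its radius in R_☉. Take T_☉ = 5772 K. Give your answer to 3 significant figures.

0.920 R_☉

R/R_☉ = √(L/L_☉) / (T/T_☉)² = √(279) / (4.262)²
       = 16.70 / 18.16 = 0.9196.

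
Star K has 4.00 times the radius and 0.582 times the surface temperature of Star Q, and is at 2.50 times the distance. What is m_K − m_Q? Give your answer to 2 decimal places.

L_K/L_Q = (4.00)²(0.582)⁴ = 1.836.
F_K/F_Q = (L_K/L_Q)/(d_K/d_Q)² = 1.836/6.250 = 0.2937.
m_K − m_Q = −2.5 log₁₀(0.2937) = 1.33.

1.33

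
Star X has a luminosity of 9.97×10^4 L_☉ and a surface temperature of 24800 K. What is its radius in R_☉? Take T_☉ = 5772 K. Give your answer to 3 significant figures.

17.1 R_☉

R/R_☉ = √(L/L_☉) / (T/T_☉)² = √(9.97×10^4) / (4.297)²
       = 315.8 / 18.46 = 17.10.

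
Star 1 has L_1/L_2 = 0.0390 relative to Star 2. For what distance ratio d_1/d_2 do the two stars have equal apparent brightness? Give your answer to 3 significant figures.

0.197

Equal flux requires L_1/d_1² = L_2/d_2², so d_1/d_2 = √(L_1/L_2)
= √(0.0390) = 0.1975.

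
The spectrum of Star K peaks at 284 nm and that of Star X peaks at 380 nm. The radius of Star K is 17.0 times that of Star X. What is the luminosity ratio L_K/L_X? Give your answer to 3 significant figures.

Wien's law gives T ∝ 1/λ_max, so T_K/T_X = λ_X/λ_K = 380/284 = 1.338.
Then L ∝ R²T⁴ gives L_K/L_X = (17.0)² × (1.338)⁴ = 289.0 × 3.205 = 926.3.

926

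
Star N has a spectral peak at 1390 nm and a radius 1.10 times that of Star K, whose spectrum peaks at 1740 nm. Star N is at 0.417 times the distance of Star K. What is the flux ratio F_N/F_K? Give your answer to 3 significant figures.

Wien's law: T_N/T_K = λ_K/λ_N = 1740/1390 = 1.252.
L_N/L_K = (R_N/R_K)²(T_N/T_K)⁴ = (1.10)²(1.252)⁴ = 2.971.
F_N/F_K = (L_N/L_K)/(d_N/d_K)² = 2.971/(0.417)² = 17.09.

17.1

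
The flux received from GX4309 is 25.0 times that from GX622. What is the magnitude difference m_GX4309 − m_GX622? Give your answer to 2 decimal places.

-3.49

m_GX4309 − m_GX622 = −2.5 log₁₀(F_GX4309/F_GX622) = −2.5 log₁₀(25.0) = −2.5 × (1.398) = -3.495.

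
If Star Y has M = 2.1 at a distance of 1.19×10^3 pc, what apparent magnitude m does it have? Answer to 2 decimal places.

12.48

m = M + 5 log₁₀(d/10 pc) = 2.1 + 5 log₁₀(1.19×10^3/10)
  = 2.1 + 5 × 2.076 = 2.1 + 10.38 = 12.48.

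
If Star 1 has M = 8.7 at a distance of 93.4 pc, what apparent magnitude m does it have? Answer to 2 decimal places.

m = M + 5 log₁₀(d/10 pc) = 8.7 + 5 log₁₀(93.4/10)
  = 8.7 + 5 × 0.970 = 8.7 + 4.85 = 13.55.

13.55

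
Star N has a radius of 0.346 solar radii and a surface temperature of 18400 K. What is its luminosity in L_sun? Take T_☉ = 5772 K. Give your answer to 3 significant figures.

L/L_☉ = (R/R_☉)² (T/T_☉)⁴ = (0.346)² × (18400/5772)⁴
       = 0.1197 × (3.188)⁴ = 0.1197 × 103.3 = 12.36.

12.4 L_sun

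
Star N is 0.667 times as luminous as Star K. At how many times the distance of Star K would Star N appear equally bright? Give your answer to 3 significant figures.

Equal flux requires L_N/d_N² = L_K/d_K², so d_N/d_K = √(L_N/L_K)
= √(0.667) = 0.8167.

0.817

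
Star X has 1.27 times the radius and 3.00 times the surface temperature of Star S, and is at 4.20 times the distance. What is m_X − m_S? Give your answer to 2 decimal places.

-2.17

L_X/L_S = (1.27)²(3.00)⁴ = 130.6.
F_X/F_S = (L_X/L_S)/(d_X/d_S)² = 130.6/17.64 = 7.406.
m_X − m_S = −2.5 log₁₀(7.406) = -2.17.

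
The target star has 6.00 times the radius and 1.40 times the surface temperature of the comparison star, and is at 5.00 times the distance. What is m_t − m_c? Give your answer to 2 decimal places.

L_t/L_c = (6.00)²(1.40)⁴ = 138.3.
F_t/F_c = (L_t/L_c)/(d_t/d_c)² = 138.3/25.00 = 5.532.
m_t − m_c = −2.5 log₁₀(5.532) = -1.86.

-1.86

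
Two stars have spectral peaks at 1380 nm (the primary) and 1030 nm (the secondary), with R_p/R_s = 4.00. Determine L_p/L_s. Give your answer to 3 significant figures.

Wien's law gives T ∝ 1/λ_max, so T_p/T_s = λ_s/λ_p = 1030/1380 = 0.7464.
Then L ∝ R²T⁴ gives L_p/L_s = (4.00)² × (0.7464)⁴ = 16.00 × 0.3103 = 4.965.

4.97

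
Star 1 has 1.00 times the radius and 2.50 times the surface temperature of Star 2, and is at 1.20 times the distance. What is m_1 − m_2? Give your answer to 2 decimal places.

-3.58

L_1/L_2 = (1.00)²(2.50)⁴ = 39.06.
F_1/F_2 = (L_1/L_2)/(d_1/d_2)² = 39.06/1.440 = 27.13.
m_1 − m_2 = −2.5 log₁₀(27.13) = -3.58.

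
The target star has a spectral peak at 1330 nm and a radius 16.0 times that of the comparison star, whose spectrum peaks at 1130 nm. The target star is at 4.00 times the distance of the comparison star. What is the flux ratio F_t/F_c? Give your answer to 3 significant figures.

Wien's law: T_t/T_c = λ_c/λ_t = 1130/1330 = 0.8496.
L_t/L_c = (R_t/R_c)²(T_t/T_c)⁴ = (16.0)²(0.8496)⁴ = 133.4.
F_t/F_c = (L_t/L_c)/(d_t/d_c)² = 133.4/(4.00)² = 8.337.

8.34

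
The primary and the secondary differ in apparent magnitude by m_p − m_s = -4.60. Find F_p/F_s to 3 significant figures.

69.2

F_p/F_s = 10^(−(m_p − m_s)/2.5) = 10^(4.60/2.5) = 10^1.840 = 69.18.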